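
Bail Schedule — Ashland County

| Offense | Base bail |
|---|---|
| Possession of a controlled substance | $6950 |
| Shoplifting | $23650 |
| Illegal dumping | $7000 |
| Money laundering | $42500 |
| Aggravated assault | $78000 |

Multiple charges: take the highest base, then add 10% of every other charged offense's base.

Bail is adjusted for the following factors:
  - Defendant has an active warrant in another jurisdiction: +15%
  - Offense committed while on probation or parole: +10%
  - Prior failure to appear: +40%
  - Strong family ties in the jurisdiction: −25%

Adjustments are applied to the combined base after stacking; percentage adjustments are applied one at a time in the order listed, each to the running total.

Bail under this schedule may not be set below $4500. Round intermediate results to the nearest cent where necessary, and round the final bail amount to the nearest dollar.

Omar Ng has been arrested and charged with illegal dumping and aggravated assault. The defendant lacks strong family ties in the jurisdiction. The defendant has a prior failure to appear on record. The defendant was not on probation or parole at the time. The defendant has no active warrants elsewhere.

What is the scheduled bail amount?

Base amounts from the schedule: illegal dumping $7000; aggravated assault $78000.
Stacking rule: highest base plus 10% of each additional charge. Highest is aggravated assault at $78000. Additional: $7000 × 10% = $700. Combined base = $78000 + $700 = $78700.
Prior failure to appear (+40%): $78700 × 1.4 = $110180.
$110180 is at or above the $4500 minimum.

$110180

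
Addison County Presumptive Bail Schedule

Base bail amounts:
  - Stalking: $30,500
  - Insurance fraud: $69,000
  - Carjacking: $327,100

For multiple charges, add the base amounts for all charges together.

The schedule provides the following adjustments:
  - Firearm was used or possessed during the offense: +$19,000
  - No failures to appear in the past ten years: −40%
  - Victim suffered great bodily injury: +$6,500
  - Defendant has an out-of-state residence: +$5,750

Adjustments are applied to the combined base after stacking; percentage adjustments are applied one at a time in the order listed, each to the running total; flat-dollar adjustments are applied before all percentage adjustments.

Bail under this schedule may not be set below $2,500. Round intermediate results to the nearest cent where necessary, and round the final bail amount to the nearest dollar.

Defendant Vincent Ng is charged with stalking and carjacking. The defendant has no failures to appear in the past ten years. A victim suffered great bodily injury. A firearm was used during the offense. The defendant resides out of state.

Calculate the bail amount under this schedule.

Base amounts from the schedule: stalking $30,500; carjacking $327,100.
Stacking rule: sum of all bases. $30,500 + $327,100 = $357,600.
Firearm was used or possessed during the offense (+$19,000 flat): $357,600 + $19,000 = $376,600.
Victim suffered great bodily injury (+$6,500 flat): $376,600 + $6,500 = $383,100.
Defendant has an out-of-state residence (+$5,750 flat): $383,100 + $5,750 = $388,850.
No failures to appear in the past ten years (−40%): $388,850 × 0.6 = $233,310.
$233,310 is at or above the $2,500 minimum.

$233,310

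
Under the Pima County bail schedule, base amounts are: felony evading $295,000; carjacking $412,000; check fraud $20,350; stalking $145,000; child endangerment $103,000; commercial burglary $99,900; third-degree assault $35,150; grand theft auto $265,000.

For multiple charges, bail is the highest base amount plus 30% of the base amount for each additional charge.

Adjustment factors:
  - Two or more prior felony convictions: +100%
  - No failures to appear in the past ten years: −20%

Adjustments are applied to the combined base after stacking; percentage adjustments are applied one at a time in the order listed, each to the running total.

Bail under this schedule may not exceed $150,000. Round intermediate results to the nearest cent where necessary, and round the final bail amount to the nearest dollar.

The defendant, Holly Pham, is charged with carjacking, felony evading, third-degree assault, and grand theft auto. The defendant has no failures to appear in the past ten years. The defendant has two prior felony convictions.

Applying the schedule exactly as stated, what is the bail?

$150,000

Base amounts from the schedule: carjacking $412,000; felony evading $295,000; third-degree assault $35,150; grand theft auto $265,000.
Stacking rule: highest base plus 30% of each additional charge. Highest is carjacking at $412,000. Additional: $295,000 × 30% = $88,500; $35,150 × 30% = $10,545; $265,000 × 30% = $79,500. Combined base = $412,000 + $178,545 = $590,545.
Two or more prior felony convictions (+100%): $590,545 × 2 = $1,181,090.
No failures to appear in the past ten years (−20%): $1,181,090 × 0.8 = $944,872.
Result $944,872 exceeds the maximum of $150,000; bail is capped at $150,000.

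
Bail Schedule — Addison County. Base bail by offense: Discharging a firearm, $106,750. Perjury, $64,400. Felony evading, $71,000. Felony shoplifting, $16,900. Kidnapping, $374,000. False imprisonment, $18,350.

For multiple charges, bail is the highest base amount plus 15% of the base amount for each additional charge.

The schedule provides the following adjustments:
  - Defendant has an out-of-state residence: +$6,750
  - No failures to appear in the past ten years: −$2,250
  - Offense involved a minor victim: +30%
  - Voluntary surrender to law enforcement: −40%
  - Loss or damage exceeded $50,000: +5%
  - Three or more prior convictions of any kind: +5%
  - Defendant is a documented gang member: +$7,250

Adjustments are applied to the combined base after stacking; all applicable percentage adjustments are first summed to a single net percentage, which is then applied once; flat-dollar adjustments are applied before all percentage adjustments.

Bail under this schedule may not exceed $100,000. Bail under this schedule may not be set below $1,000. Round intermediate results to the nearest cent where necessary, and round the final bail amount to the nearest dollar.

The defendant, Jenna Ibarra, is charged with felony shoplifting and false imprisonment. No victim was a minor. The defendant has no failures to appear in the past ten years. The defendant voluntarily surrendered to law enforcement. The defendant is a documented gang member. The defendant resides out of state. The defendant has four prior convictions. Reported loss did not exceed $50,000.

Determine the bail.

$21,213

Base amounts from the schedule: felony shoplifting $16,900; false imprisonment $18,350.
Stacking rule: highest base plus 15% of each additional charge. Highest is false imprisonment at $18,350. Additional: $16,900 × 15% = $2,535. Combined base = $18,350 + $2,535 = $20,885.
Defendant has an out-of-state residence (+$6,750 flat): $20,885 + $6,750 = $27,635.
No failures to appear in the past ten years (−$2,250 flat): $27,635 − $2,250 = $25,385.
Defendant is a documented gang member (+$7,250 flat): $25,385 + $7,250 = $32,635.
Net percentage adjustment: −40% +5% = −35%. $32,635 × 0.65 = $21,212.75.
$21,212.75 is within the $100,000 maximum.
$21,212.75 is at or above the $1,000 minimum.
Rounded to the nearest dollar: $21,213.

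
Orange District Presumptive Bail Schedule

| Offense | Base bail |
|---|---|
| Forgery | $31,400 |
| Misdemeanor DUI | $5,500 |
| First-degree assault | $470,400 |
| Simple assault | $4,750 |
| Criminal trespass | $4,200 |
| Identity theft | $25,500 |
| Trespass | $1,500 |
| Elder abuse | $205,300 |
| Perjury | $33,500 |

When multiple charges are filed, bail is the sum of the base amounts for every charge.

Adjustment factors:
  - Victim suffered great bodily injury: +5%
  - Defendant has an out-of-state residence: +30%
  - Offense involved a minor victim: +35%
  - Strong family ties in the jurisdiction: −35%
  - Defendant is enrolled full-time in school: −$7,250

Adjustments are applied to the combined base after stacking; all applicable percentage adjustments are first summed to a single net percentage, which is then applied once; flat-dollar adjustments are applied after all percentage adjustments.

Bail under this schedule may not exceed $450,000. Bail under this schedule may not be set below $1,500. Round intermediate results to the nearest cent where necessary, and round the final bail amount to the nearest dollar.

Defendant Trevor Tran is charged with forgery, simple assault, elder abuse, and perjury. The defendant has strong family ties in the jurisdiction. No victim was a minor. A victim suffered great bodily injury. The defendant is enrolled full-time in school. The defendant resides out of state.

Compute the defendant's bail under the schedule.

Base amounts from the schedule: forgery $31,400; simple assault $4,750; elder abuse $205,300; perjury $33,500.
Stacking rule: sum of all bases. $31,400 + $4,750 + $205,300 + $33,500 = $274,950.
Net percentage adjustment: +5% +30% −35% = +0%. $274,950 × 1 = $274,950.
Defendant is enrolled full-time in school (−$7,250 flat): $274,950 − $7,250 = $267,700.
$267,700 is within the $450,000 maximum.
$267,700 is at or above the $1,500 minimum.

$267,700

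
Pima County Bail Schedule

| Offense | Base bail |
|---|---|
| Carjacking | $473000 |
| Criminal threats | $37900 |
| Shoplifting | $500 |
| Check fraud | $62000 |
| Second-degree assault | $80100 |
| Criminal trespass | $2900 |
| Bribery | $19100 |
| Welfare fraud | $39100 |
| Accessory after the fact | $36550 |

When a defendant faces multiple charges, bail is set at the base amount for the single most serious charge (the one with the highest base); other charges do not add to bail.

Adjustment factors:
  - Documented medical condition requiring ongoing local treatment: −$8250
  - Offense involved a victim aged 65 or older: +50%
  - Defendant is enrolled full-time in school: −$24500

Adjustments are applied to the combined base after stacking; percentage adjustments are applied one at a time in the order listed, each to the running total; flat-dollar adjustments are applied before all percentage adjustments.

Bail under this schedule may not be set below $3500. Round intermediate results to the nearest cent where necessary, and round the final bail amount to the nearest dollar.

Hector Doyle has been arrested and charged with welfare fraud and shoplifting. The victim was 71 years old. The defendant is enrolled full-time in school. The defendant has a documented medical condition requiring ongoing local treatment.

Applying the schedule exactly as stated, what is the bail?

Base amounts from the schedule: welfare fraud $39100; shoplifting $500.
Stacking rule: use the highest base only. Highest is welfare fraud at $39100. Combined base = $39100.
Documented medical condition requiring ongoing local treatment (−$8250 flat): $39100 − $8250 = $30850.
Defendant is enrolled full-time in school (−$24500 flat): $30850 − $24500 = $6350.
Offense involved a victim aged 65 or older (+50%): $6350 × 1.5 = $9525.
$9525 is at or above the $3500 minimum.

$9525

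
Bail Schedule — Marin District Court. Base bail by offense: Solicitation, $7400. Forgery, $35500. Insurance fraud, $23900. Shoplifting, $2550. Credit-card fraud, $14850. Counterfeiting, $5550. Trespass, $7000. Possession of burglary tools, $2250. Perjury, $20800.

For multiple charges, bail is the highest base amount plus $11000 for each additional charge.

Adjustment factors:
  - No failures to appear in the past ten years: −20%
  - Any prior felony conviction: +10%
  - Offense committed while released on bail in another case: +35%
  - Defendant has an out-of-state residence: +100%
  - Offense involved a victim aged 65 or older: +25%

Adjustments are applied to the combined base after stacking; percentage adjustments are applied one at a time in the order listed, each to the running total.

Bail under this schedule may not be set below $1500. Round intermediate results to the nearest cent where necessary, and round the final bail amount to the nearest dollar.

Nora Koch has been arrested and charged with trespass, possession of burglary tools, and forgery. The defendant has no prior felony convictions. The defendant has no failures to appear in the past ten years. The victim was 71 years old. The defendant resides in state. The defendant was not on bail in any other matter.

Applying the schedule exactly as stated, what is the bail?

Base amounts from the schedule: trespass $7000; possession of burglary tools $2250; forgery $35500.
Stacking rule: highest base plus $11000 per additional charge. Highest is forgery at $35500; 2 additional charges → +$22000. Combined base = $57500.
No failures to appear in the past ten years (−20%): $57500 × 0.8 = $46000.
Offense involved a victim aged 65 or older (+25%): $46000 × 1.25 = $57500.
$57500 is at or above the $1500 minimum.

$57500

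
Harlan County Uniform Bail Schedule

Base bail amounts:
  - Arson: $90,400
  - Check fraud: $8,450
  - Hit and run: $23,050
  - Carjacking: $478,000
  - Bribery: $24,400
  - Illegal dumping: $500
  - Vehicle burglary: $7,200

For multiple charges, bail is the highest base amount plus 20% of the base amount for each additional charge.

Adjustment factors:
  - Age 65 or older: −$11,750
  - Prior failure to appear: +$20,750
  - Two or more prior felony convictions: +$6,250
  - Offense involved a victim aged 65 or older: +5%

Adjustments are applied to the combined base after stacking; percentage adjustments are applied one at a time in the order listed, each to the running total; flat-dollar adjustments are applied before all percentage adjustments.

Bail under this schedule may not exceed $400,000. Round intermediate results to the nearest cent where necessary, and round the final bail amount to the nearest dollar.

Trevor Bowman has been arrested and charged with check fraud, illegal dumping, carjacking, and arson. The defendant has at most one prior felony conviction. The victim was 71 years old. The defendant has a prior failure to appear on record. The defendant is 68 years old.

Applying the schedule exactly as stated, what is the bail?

Base amounts from the schedule: check fraud $8,450; illegal dumping $500; carjacking $478,000; arson $90,400.
Stacking rule: highest base plus 20% of each additional charge. Highest is carjacking at $478,000. Additional: $8,450 × 20% = $1,690; $500 × 20% = $100; $90,400 × 20% = $18,080. Combined base = $478,000 + $19,870 = $497,870.
Age 65 or older (−$11,750 flat): $497,870 − $11,750 = $486,120.
Prior failure to appear (+$20,750 flat): $486,120 + $20,750 = $506,870.
Offense involved a victim aged 65 or older (+5%): $506,870 × 1.05 = $532,213.50.
Result $532,213.50 exceeds the maximum of $400,000; bail is capped at $400,000.

$400,000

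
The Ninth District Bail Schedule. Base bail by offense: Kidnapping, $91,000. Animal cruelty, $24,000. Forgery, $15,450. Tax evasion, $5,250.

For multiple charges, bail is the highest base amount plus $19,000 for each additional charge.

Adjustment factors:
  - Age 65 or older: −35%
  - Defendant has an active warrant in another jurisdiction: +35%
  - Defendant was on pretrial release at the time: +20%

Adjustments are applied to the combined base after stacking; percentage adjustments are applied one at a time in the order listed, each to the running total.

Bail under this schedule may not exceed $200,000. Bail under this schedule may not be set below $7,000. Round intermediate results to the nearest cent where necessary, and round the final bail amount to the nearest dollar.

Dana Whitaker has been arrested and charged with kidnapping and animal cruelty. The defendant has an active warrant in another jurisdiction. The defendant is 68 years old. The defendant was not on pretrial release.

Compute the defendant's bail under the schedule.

$96,525

Base amounts from the schedule: kidnapping $91,000; animal cruelty $24,000.
Stacking rule: highest base plus $19,000 per additional charge. Highest is kidnapping at $91,000; 1 additional charge → +$19,000. Combined base = $110,000.
Age 65 or older (−35%): $110,000 × 0.65 = $71,500.
Defendant has an active warrant in another jurisdiction (+35%): $71,500 × 1.35 = $96,525.
$96,525 is within the $200,000 maximum.
$96,525 is at or above the $7,000 minimum.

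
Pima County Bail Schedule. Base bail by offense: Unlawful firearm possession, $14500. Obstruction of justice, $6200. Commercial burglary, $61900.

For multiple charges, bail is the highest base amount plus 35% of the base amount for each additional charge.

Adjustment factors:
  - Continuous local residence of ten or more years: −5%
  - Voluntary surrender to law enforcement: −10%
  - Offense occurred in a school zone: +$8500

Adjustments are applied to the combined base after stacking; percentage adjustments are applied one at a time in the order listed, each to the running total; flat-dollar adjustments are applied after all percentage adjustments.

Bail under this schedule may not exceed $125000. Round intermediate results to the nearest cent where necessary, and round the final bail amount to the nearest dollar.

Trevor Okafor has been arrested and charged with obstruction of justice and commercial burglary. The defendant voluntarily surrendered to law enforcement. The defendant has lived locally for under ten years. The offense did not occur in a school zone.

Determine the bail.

$57663

Base amounts from the schedule: obstruction of justice $6200; commercial burglary $61900.
Stacking rule: highest base plus 35% of each additional charge. Highest is commercial burglary at $61900. Additional: $6200 × 35% = $2170. Combined base = $61900 + $2170 = $64070.
Voluntary surrender to law enforcement (−10%): $64070 × 0.9 = $57663.
$57663 is within the $125000 maximum.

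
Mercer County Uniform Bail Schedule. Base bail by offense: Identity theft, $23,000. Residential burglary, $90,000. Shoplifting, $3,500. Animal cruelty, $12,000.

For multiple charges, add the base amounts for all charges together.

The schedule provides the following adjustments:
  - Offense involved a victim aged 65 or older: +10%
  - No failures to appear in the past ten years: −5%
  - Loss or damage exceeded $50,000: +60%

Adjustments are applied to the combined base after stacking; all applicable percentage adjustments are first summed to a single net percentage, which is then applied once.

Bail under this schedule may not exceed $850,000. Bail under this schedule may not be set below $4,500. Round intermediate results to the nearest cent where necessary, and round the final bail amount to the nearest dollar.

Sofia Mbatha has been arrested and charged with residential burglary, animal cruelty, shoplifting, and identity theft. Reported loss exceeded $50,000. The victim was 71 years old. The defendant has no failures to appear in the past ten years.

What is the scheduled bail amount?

Base amounts from the schedule: residential burglary $90,000; animal cruelty $12,000; shoplifting $3,500; identity theft $23,000.
Stacking rule: sum of all bases. $90,000 + $12,000 + $3,500 + $23,000 = $128,500.
Net percentage adjustment: +10% −5% +60% = +65%. $128,500 × 1.65 = $212,025.
$212,025 is within the $850,000 maximum.
$212,025 is at or above the $4,500 minimum.

$212,025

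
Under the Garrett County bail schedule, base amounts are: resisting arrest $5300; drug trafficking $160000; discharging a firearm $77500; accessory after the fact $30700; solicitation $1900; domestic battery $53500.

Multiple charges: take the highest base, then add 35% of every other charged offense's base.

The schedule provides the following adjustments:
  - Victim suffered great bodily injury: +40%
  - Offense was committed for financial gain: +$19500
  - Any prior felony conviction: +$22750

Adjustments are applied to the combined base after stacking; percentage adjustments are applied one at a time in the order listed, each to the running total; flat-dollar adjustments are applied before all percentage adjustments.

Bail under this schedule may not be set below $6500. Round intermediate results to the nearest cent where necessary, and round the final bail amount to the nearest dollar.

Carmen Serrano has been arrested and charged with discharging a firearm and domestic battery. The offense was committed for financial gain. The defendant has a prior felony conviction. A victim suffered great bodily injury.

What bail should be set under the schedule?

$193865

Base amounts from the schedule: discharging a firearm $77500; domestic battery $53500.
Stacking rule: highest base plus 35% of each additional charge. Highest is discharging a firearm at $77500. Additional: $53500 × 35% = $18725. Combined base = $77500 + $18725 = $96225.
Offense was committed for financial gain (+$19500 flat): $96225 + $19500 = $115725.
Any prior felony conviction (+$22750 flat): $115725 + $22750 = $138475.
Victim suffered great bodily injury (+40%): $138475 × 1.4 = $193865.
$193865 is at or above the $6500 minimum.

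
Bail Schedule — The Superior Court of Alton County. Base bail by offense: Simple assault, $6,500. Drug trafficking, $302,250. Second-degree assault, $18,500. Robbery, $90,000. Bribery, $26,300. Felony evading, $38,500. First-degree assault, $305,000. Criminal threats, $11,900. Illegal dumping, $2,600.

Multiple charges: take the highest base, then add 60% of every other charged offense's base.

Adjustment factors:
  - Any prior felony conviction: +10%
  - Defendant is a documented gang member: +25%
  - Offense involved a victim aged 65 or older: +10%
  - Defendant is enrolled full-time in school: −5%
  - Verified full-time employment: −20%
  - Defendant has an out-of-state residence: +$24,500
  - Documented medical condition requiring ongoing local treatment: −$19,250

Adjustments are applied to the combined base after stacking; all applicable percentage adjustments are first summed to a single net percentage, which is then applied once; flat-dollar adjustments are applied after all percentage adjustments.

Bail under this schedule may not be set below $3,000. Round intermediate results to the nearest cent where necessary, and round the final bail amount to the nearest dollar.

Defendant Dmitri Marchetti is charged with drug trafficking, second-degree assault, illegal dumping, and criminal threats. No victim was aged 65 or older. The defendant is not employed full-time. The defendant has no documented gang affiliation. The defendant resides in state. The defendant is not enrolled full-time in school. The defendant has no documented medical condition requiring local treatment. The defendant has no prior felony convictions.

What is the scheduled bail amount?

Base amounts from the schedule: drug trafficking $302,250; second-degree assault $18,500; illegal dumping $2,600; criminal threats $11,900.
Stacking rule: highest base plus 60% of each additional charge. Highest is drug trafficking at $302,250. Additional: $18,500 × 60% = $11,100; $2,600 × 60% = $1,560; $11,900 × 60% = $7,140. Combined base = $302,250 + $19,800 = $322,050.
No adjustment factors apply to this defendant.
$322,050 is at or above the $3,000 minimum.

$322,050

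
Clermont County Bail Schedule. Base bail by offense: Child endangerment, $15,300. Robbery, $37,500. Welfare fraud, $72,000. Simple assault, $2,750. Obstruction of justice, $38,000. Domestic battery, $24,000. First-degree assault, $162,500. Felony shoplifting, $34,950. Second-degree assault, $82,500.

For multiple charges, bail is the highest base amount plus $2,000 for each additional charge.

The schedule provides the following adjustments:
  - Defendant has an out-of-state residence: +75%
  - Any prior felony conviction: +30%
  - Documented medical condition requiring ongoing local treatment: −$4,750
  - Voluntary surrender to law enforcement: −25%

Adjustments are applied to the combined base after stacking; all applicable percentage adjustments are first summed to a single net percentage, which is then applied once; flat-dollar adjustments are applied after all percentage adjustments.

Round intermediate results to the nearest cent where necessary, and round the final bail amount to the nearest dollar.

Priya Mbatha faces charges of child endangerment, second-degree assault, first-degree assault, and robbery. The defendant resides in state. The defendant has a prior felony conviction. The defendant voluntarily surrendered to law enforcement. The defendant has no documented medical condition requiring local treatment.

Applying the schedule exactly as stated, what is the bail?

$176,925

Base amounts from the schedule: child endangerment $15,300; second-degree assault $82,500; first-degree assault $162,500; robbery $37,500.
Stacking rule: highest base plus $2,000 per additional charge. Highest is first-degree assault at $162,500; 3 additional charges → +$6,000. Combined base = $168,500.
Net percentage adjustment: +30% −25% = +5%. $168,500 × 1.05 = $176,925.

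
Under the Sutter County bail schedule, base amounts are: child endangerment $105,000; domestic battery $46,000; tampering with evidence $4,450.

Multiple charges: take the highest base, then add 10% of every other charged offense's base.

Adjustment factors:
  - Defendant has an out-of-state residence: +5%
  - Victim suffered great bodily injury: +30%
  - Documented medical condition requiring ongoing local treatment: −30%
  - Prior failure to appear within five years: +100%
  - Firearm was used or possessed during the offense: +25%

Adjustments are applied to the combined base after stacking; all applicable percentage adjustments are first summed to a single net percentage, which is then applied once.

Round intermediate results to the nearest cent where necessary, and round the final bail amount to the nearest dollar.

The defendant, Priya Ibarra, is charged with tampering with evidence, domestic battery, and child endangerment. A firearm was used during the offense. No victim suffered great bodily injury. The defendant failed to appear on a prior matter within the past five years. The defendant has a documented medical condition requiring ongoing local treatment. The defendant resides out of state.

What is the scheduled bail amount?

Base amounts from the schedule: tampering with evidence $4,450; domestic battery $46,000; child endangerment $105,000.
Stacking rule: highest base plus 10% of each additional charge. Highest is child endangerment at $105,000. Additional: $4,450 × 10% = $445; $46,000 × 10% = $4,600. Combined base = $105,000 + $5,045 = $110,045.
Net percentage adjustment: +5% −30% +100% +25% = +100%. $110,045 × 2 = $220,090.

$220,090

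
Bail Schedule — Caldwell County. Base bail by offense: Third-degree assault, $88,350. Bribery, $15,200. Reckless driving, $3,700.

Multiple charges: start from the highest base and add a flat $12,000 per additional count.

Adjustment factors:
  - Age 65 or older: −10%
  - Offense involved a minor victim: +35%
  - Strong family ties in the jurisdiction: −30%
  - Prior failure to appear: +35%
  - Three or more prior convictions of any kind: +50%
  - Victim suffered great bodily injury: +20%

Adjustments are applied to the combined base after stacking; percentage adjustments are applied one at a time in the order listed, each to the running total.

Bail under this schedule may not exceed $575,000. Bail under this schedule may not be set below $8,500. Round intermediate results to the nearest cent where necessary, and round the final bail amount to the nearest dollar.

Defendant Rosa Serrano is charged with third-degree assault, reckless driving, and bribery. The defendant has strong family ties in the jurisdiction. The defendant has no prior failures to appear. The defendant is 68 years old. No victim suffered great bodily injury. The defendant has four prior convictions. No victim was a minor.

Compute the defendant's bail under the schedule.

$106,171

Base amounts from the schedule: third-degree assault $88,350; reckless driving $3,700; bribery $15,200.
Stacking rule: highest base plus $12,000 per additional charge. Highest is third-degree assault at $88,350; 2 additional charges → +$24,000. Combined base = $112,350.
Age 65 or older (−10%): $112,350 × 0.9 = $101,115.
Strong family ties in the jurisdiction (−30%): $101,115 × 0.7 = $70,780.50.
Three or more prior convictions of any kind (+50%): $70,780.50 × 1.5 = $106,170.75.
$106,170.75 is within the $575,000 maximum.
$106,170.75 is at or above the $8,500 minimum.
Rounded to the nearest dollar: $106,171.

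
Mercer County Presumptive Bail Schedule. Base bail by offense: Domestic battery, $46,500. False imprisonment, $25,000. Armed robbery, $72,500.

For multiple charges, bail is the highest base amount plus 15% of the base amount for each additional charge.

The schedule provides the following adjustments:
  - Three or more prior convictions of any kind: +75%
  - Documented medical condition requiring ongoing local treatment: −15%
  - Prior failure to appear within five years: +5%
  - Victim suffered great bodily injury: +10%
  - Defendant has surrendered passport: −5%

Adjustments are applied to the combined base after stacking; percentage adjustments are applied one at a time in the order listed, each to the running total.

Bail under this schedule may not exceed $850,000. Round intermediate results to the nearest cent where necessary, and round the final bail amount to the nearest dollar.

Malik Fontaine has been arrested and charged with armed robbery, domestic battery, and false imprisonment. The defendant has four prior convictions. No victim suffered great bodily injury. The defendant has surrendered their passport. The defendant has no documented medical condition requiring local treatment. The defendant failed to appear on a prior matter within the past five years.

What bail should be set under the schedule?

Base amounts from the schedule: armed robbery $72,500; domestic battery $46,500; false imprisonment $25,000.
Stacking rule: highest base plus 15% of each additional charge. Highest is armed robbery at $72,500. Additional: $46,500 × 15% = $6,975; $25,000 × 15% = $3,750. Combined base = $72,500 + $10,725 = $83,225.
Three or more prior convictions of any kind (+75%): $83,225 × 1.75 = $145,643.75.
Prior failure to appear within five years (+5%): $145,643.75 × 1.05 = $152,925.94.
Defendant has surrendered passport (−5%): $152,925.94 × 0.95 = $145,279.64.
$145,279.64 is within the $850,000 maximum.
Rounded to the nearest dollar: $145,280.

$145,280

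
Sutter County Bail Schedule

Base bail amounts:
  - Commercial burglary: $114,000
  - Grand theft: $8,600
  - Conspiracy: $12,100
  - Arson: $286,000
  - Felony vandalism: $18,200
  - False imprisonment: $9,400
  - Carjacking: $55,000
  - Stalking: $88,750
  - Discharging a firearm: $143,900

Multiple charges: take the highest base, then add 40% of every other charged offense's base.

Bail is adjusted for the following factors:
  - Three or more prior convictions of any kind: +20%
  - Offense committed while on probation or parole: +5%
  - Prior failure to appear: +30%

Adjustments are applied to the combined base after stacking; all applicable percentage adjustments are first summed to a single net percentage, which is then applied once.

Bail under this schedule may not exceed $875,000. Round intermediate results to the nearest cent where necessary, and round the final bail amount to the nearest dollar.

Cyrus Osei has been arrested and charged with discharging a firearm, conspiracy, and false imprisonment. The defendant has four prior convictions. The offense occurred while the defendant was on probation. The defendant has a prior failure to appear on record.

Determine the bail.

Base amounts from the schedule: discharging a firearm $143,900; conspiracy $12,100; false imprisonment $9,400.
Stacking rule: highest base plus 40% of each additional charge. Highest is discharging a firearm at $143,900. Additional: $12,100 × 40% = $4,840; $9,400 × 40% = $3,760. Combined base = $143,900 + $8,600 = $152,500.
Net percentage adjustment: +20% +5% +30% = +55%. $152,500 × 1.55 = $236,375.
$236,375 is within the $875,000 maximum.

$236,375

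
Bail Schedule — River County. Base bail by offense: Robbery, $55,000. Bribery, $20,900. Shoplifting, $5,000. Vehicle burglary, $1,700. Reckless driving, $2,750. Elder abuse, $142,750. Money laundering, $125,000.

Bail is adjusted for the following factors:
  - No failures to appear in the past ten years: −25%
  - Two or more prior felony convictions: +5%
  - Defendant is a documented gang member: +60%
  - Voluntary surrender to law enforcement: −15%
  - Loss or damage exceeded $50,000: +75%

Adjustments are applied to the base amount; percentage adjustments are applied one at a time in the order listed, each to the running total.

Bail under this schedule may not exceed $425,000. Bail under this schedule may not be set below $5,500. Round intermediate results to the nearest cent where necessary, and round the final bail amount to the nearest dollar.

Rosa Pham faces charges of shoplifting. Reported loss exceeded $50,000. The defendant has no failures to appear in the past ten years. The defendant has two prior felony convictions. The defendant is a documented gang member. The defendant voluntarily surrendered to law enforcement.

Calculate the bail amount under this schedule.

$9,371

Base amounts from the schedule: shoplifting $5,000.
Single charge. Combined base = $5,000.
No failures to appear in the past ten years (−25%): $5,000 × 0.75 = $3,750.
Two or more prior felony convictions (+5%): $3,750 × 1.05 = $3,937.50.
Defendant is a documented gang member (+60%): $3,937.50 × 1.6 = $6,300.
Voluntary surrender to law enforcement (−15%): $6,300 × 0.85 = $5,355.
Loss or damage exceeded $50,000 (+75%): $5,355 × 1.75 = $9,371.25.
$9,371.25 is within the $425,000 maximum.
$9,371.25 is at or above the $5,500 minimum.
Rounded to the nearest dollar: $9,371.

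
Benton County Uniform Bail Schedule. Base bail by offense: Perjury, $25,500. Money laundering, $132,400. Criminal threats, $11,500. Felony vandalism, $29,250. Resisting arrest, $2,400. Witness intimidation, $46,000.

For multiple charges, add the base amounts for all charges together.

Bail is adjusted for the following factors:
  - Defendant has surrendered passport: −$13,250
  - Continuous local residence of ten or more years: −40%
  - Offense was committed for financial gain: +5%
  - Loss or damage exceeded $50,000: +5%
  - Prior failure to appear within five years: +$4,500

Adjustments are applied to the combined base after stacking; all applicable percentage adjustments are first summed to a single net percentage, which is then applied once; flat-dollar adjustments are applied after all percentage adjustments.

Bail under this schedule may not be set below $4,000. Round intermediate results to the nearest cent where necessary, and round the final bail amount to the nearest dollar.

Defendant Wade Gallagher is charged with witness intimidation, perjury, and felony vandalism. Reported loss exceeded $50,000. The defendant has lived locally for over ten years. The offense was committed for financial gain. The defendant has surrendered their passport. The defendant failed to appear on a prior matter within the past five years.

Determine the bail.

Base amounts from the schedule: witness intimidation $46,000; perjury $25,500; felony vandalism $29,250.
Stacking rule: sum of all bases. $46,000 + $25,500 + $29,250 = $100,750.
Net percentage adjustment: −40% +5% +5% = −30%. $100,750 × 0.7 = $70,525.
Defendant has surrendered passport (−$13,250 flat): $70,525 − $13,250 = $57,275.
Prior failure to appear within five years (+$4,500 flat): $57,275 + $4,500 = $61,775.
$61,775 is at or above the $4,000 minimum.

$61,775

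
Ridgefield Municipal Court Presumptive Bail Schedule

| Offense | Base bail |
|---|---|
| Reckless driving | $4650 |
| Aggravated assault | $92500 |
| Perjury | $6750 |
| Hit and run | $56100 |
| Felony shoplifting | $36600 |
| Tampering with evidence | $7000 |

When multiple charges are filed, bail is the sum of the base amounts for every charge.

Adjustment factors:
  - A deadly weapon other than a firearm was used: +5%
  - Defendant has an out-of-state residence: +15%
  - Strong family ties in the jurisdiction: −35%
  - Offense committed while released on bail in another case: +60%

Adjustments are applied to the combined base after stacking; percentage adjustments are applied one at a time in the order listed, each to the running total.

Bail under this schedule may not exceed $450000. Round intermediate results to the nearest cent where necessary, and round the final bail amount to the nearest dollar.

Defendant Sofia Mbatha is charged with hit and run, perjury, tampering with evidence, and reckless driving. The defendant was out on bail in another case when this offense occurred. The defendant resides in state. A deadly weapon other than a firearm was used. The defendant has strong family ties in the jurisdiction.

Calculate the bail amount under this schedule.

$81354

Base amounts from the schedule: hit and run $56100; perjury $6750; tampering with evidence $7000; reckless driving $4650.
Stacking rule: sum of all bases. $56100 + $6750 + $7000 + $4650 = $74500.
A deadly weapon other than a firearm was used (+5%): $74500 × 1.05 = $78225.
Strong family ties in the jurisdiction (−35%): $78225 × 0.65 = $50846.25.
Offense committed while released on bail in another case (+60%): $50846.25 × 1.6 = $81354.
$81354 is within the $450000 maximum.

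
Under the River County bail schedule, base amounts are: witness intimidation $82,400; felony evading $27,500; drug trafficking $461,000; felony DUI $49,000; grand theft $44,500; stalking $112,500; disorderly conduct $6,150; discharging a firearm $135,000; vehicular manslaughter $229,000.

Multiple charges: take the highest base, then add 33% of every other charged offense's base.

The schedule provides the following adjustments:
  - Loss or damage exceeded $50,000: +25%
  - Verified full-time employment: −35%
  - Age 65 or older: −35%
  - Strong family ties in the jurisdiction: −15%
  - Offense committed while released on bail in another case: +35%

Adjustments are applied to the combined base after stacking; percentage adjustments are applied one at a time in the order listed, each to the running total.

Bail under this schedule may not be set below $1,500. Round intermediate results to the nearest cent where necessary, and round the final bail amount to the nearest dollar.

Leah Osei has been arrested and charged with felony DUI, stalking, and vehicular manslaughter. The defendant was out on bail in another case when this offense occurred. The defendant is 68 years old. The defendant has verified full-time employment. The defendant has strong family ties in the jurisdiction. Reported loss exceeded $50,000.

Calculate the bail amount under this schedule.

$171,077

Base amounts from the schedule: felony DUI $49,000; stalking $112,500; vehicular manslaughter $229,000.
Stacking rule: highest base plus 33% of each additional charge. Highest is vehicular manslaughter at $229,000. Additional: $49,000 × 33% = $16,170; $112,500 × 33% = $37,125. Combined base = $229,000 + $53,295 = $282,295.
Loss or damage exceeded $50,000 (+25%): $282,295 × 1.25 = $352,868.75.
Verified full-time employment (−35%): $352,868.75 × 0.65 = $229,364.69.
Age 65 or older (−35%): $229,364.69 × 0.65 = $149,087.05.
Strong family ties in the jurisdiction (−15%): $149,087.05 × 0.85 = $126,723.99.
Offense committed while released on bail in another case (+35%): $126,723.99 × 1.35 = $171,077.39.
$171,077.39 is at or above the $1,500 minimum.
Rounded to the nearest dollar: $171,077.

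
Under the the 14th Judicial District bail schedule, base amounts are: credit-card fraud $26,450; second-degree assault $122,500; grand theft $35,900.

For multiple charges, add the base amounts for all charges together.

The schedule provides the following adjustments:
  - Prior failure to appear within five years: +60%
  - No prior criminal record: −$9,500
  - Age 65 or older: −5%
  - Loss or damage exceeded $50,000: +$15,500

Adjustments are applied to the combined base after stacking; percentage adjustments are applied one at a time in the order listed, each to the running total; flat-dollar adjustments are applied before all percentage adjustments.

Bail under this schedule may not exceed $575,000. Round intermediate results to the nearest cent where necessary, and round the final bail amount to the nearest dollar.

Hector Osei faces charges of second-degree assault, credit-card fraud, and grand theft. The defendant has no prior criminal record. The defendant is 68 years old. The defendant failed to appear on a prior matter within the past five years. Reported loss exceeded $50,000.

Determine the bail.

Base amounts from the schedule: second-degree assault $122,500; credit-card fraud $26,450; grand theft $35,900.
Stacking rule: sum of all bases. $122,500 + $26,450 + $35,900 = $184,850.
No prior criminal record (−$9,500 flat): $184,850 − $9,500 = $175,350.
Loss or damage exceeded $50,000 (+$15,500 flat): $175,350 + $15,500 = $190,850.
Prior failure to appear within five years (+60%): $190,850 × 1.6 = $305,360.
Age 65 or older (−5%): $305,360 × 0.95 = $290,092.
$290,092 is within the $575,000 maximum.

$290,092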